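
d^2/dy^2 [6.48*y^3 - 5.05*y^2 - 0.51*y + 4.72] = 38.88*y - 10.1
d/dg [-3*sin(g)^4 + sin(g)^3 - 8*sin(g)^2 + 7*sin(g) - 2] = (-12*sin(g)^3 + 3*sin(g)^2 - 16*sin(g) + 7)*cos(g)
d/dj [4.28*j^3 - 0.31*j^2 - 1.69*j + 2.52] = 12.84*j^2 - 0.62*j - 1.69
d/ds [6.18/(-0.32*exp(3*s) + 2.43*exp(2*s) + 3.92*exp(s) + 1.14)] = (5.9328*exp(2*s) - 30.0348*exp(s) - 24.2256)*exp(s)/(-0.32*exp(3*s) + 2.43*exp(2*s) + 3.92*exp(s) + 1.14)^2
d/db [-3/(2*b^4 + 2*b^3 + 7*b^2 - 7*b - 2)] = 3*(8*b^3 + 6*b^2 + 14*b - 7)/(2*b^4 + 2*b^3 + 7*b^2 - 7*b - 2)^2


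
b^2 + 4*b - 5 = (b - 1)*(b + 5)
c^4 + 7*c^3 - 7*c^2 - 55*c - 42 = (c - 3)*(c + 1)*(c + 2)*(c + 7)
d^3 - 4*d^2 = d^2*(d - 4)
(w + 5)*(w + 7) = w^2 + 12*w + 35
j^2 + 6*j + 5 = (j + 1)*(j + 5)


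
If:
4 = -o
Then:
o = -4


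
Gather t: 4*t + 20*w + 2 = 4*t + 20*w + 2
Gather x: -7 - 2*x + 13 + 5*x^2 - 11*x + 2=5*x^2 - 13*x + 8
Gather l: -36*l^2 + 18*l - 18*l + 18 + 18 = 36 - 36*l^2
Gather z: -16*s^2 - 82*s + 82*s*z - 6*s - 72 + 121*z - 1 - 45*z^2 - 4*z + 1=-16*s^2 - 88*s - 45*z^2 + z*(82*s + 117) - 72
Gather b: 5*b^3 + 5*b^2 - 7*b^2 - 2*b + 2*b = 5*b^3 - 2*b^2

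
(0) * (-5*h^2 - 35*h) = 0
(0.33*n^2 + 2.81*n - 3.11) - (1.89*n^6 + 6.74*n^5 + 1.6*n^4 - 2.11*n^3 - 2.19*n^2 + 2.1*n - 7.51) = -1.89*n^6 - 6.74*n^5 - 1.6*n^4 + 2.11*n^3 + 2.52*n^2 + 0.71*n + 4.4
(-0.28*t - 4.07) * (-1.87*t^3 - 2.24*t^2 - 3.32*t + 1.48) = 0.5236*t^4 + 8.2381*t^3 + 10.0464*t^2 + 13.098*t - 6.0236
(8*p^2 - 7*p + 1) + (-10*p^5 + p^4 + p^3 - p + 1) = -10*p^5 + p^4 + p^3 + 8*p^2 - 8*p + 2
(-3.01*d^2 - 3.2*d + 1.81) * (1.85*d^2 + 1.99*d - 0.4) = -5.5685*d^4 - 11.9099*d^3 - 1.8155*d^2 + 4.8819*d - 0.724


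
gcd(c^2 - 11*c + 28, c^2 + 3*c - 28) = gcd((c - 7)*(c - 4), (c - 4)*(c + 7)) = c - 4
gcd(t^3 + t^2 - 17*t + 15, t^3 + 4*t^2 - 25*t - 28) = 1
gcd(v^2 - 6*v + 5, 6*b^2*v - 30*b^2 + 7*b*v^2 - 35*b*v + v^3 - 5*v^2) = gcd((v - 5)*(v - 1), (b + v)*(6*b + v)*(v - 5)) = v - 5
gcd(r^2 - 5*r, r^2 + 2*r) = r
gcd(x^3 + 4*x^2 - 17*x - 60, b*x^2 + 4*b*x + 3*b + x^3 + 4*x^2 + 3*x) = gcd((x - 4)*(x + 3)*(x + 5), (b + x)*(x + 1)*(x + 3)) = x + 3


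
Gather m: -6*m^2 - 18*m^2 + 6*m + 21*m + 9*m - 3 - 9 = -24*m^2 + 36*m - 12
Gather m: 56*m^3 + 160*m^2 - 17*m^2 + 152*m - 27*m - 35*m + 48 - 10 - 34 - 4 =56*m^3 + 143*m^2 + 90*m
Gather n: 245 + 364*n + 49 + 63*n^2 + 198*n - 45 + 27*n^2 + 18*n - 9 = 90*n^2 + 580*n + 240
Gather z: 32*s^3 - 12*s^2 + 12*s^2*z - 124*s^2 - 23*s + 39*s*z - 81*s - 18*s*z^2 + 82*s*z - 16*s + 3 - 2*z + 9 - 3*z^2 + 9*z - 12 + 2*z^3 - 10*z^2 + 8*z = 32*s^3 - 136*s^2 - 120*s + 2*z^3 + z^2*(-18*s - 13) + z*(12*s^2 + 121*s + 15)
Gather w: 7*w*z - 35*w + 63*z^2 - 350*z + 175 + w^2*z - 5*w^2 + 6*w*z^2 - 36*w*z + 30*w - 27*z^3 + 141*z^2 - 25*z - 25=w^2*(z - 5) + w*(6*z^2 - 29*z - 5) - 27*z^3 + 204*z^2 - 375*z + 150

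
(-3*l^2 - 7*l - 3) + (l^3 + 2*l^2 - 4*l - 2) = l^3 - l^2 - 11*l - 5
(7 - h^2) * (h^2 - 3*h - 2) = -h^4 + 3*h^3 + 9*h^2 - 21*h - 14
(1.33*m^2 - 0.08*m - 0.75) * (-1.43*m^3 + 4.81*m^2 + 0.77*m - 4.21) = -1.9019*m^5 + 6.5117*m^4 + 1.7118*m^3 - 9.2684*m^2 - 0.2407*m + 3.1575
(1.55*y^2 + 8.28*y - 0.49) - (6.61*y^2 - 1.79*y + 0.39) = -5.06*y^2 + 10.07*y - 0.88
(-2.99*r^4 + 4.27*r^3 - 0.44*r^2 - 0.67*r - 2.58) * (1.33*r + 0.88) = -3.9767*r^5 + 3.0479*r^4 + 3.1724*r^3 - 1.2783*r^2 - 4.021*r - 2.2704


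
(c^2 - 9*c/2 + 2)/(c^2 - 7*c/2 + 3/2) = (c - 4)/(c - 3)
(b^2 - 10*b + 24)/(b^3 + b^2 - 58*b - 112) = (b^2 - 10*b + 24)/(b^3 + b^2 - 58*b - 112)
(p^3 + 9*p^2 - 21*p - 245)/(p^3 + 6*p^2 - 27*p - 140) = (p + 7)/(p + 4)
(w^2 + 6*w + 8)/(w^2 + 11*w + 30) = (w^2 + 6*w + 8)/(w^2 + 11*w + 30)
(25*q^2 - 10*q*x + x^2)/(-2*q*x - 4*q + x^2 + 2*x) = (-25*q^2 + 10*q*x - x^2)/(2*q*x + 4*q - x^2 - 2*x)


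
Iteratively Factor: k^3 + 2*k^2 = (k + 2)*(k^2) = k*(k + 2)*(k)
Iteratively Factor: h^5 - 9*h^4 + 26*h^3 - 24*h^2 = (h - 4)*(h^4 - 5*h^3 + 6*h^2) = h*(h - 4)*(h^3 - 5*h^2 + 6*h) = h^2*(h - 4)*(h^2 - 5*h + 6) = h^2*(h - 4)*(h - 2)*(h - 3)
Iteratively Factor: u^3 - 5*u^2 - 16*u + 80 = (u - 5)*(u^2 - 16) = (u - 5)*(u - 4)*(u + 4)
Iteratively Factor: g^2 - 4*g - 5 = (g + 1)*(g - 5)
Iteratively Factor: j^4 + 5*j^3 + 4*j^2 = (j)*(j^3 + 5*j^2 + 4*j) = j^2*(j^2 + 5*j + 4) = j^2*(j + 4)*(j + 1)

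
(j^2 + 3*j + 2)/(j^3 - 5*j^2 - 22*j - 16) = 1/(j - 8)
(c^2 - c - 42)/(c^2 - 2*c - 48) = (c - 7)/(c - 8)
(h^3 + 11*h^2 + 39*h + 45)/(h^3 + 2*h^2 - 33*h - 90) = (h + 3)/(h - 6)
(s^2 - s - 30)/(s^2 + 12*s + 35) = (s - 6)/(s + 7)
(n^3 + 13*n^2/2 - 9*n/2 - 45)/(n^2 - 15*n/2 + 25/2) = (n^2 + 9*n + 18)/(n - 5)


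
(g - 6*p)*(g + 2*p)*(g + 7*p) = g^3 + 3*g^2*p - 40*g*p^2 - 84*p^3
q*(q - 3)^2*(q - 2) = q^4 - 8*q^3 + 21*q^2 - 18*q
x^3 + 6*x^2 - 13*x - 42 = (x - 3)*(x + 2)*(x + 7)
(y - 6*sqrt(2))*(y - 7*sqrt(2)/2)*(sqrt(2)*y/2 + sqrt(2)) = sqrt(2)*y^3/2 - 19*y^2/2 + sqrt(2)*y^2 - 19*y + 21*sqrt(2)*y + 42*sqrt(2)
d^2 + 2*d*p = d*(d + 2*p)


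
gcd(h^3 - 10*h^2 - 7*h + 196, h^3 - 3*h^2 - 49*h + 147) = h - 7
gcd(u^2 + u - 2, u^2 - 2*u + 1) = u - 1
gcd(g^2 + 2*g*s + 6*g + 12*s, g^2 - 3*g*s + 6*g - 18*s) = g + 6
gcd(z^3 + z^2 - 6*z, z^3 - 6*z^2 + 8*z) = z^2 - 2*z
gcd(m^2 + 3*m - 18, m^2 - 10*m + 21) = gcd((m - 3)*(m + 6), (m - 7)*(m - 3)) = m - 3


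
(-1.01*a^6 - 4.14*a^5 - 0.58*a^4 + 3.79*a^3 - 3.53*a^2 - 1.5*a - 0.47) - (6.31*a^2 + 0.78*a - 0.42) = -1.01*a^6 - 4.14*a^5 - 0.58*a^4 + 3.79*a^3 - 9.84*a^2 - 2.28*a - 0.05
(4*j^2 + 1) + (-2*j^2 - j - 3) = 2*j^2 - j - 2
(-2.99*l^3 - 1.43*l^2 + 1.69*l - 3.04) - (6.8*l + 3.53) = -2.99*l^3 - 1.43*l^2 - 5.11*l - 6.57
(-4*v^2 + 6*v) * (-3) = 12*v^2 - 18*v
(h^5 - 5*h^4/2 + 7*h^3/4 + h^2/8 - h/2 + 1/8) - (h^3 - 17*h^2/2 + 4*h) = h^5 - 5*h^4/2 + 3*h^3/4 + 69*h^2/8 - 9*h/2 + 1/8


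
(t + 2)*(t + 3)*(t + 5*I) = t^3 + 5*t^2 + 5*I*t^2 + 6*t + 25*I*t + 30*I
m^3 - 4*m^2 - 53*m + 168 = (m - 8)*(m - 3)*(m + 7)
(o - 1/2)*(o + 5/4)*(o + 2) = o^3 + 11*o^2/4 + 7*o/8 - 5/4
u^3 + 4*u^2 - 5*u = u*(u - 1)*(u + 5)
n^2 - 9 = (n - 3)*(n + 3)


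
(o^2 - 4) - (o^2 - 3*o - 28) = 3*o + 24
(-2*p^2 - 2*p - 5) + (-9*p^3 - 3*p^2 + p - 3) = -9*p^3 - 5*p^2 - p - 8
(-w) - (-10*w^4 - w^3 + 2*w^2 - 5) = 10*w^4 + w^3 - 2*w^2 - w + 5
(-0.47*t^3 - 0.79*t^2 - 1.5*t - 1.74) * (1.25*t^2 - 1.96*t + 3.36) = -0.5875*t^5 - 0.0663000000000001*t^4 - 1.9058*t^3 - 1.8894*t^2 - 1.6296*t - 5.8464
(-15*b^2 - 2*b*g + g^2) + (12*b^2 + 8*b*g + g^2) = -3*b^2 + 6*b*g + 2*g^2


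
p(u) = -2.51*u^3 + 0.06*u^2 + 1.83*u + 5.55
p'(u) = -7.53*u^2 + 0.12*u + 1.83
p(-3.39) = 97.82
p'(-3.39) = -85.11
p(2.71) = -39.01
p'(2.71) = -53.15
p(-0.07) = 5.42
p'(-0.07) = 1.78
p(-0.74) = 5.25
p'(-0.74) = -2.38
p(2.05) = -12.07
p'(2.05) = -29.57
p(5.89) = -494.47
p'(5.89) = -258.69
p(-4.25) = 191.54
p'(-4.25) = -134.69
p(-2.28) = 31.44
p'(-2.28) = -37.59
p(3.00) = -56.19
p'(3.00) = -65.58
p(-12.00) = 4329.51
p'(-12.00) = -1083.93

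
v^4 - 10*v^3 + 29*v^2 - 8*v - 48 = (v - 4)^2*(v - 3)*(v + 1)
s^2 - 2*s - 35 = (s - 7)*(s + 5)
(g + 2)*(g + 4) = g^2 + 6*g + 8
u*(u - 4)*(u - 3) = u^3 - 7*u^2 + 12*u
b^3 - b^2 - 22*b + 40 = (b - 4)*(b - 2)*(b + 5)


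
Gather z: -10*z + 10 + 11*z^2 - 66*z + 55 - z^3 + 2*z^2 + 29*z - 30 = -z^3 + 13*z^2 - 47*z + 35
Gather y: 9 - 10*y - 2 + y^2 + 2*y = y^2 - 8*y + 7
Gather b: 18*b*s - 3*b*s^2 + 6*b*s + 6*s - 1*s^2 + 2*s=b*(-3*s^2 + 24*s) - s^2 + 8*s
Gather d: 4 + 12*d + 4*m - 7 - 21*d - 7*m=-9*d - 3*m - 3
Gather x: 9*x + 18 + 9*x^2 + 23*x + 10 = 9*x^2 + 32*x + 28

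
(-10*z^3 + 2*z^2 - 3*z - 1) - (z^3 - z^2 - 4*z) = -11*z^3 + 3*z^2 + z - 1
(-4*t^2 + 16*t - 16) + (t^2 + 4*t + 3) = -3*t^2 + 20*t - 13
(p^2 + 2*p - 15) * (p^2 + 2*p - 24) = p^4 + 4*p^3 - 35*p^2 - 78*p + 360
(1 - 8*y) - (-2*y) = 1 - 6*y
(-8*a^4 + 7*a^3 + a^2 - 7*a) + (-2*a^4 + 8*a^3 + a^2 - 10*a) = -10*a^4 + 15*a^3 + 2*a^2 - 17*a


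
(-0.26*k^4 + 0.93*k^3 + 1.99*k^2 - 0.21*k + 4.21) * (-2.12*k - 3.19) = 0.5512*k^5 - 1.1422*k^4 - 7.1855*k^3 - 5.9029*k^2 - 8.2553*k - 13.4299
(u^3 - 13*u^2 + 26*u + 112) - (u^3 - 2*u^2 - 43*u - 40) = -11*u^2 + 69*u + 152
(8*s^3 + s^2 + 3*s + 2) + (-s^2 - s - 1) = 8*s^3 + 2*s + 1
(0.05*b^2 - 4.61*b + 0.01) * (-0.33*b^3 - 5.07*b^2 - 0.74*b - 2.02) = -0.0165*b^5 + 1.2678*b^4 + 23.3324*b^3 + 3.2597*b^2 + 9.3048*b - 0.0202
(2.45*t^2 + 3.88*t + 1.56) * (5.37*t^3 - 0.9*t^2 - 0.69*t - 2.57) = 13.1565*t^5 + 18.6306*t^4 + 3.1947*t^3 - 10.3777*t^2 - 11.048*t - 4.0092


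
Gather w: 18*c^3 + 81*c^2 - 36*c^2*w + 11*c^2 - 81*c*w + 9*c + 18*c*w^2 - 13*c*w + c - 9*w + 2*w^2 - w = 18*c^3 + 92*c^2 + 10*c + w^2*(18*c + 2) + w*(-36*c^2 - 94*c - 10)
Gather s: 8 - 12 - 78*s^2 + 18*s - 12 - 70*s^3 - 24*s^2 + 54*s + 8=-70*s^3 - 102*s^2 + 72*s - 8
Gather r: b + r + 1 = b + r + 1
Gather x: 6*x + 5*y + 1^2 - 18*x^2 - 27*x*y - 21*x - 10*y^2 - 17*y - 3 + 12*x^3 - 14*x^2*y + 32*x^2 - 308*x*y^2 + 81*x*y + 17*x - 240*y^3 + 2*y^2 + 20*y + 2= 12*x^3 + x^2*(14 - 14*y) + x*(-308*y^2 + 54*y + 2) - 240*y^3 - 8*y^2 + 8*y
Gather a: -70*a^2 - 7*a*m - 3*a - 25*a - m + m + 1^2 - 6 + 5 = -70*a^2 + a*(-7*m - 28)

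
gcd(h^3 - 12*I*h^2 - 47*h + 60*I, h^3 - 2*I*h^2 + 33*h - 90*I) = h^2 - 8*I*h - 15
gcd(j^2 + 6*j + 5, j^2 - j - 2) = j + 1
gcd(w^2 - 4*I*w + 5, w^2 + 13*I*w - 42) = 1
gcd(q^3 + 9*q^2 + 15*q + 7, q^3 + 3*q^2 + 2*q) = q + 1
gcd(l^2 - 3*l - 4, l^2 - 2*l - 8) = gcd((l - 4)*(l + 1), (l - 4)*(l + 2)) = l - 4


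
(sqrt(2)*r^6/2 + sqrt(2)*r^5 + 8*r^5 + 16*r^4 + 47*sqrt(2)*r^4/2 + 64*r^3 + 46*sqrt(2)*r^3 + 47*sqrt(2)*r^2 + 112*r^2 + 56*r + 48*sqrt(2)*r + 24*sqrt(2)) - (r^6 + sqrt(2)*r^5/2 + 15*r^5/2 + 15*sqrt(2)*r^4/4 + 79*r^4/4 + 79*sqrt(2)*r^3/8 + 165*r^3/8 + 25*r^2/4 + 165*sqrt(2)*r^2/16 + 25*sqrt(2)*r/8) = -r^6 + sqrt(2)*r^6/2 + r^5/2 + sqrt(2)*r^5/2 - 15*r^4/4 + 79*sqrt(2)*r^4/4 + 347*r^3/8 + 289*sqrt(2)*r^3/8 + 587*sqrt(2)*r^2/16 + 423*r^2/4 + 56*r + 359*sqrt(2)*r/8 + 24*sqrt(2)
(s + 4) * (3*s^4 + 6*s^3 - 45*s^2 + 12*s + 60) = 3*s^5 + 18*s^4 - 21*s^3 - 168*s^2 + 108*s + 240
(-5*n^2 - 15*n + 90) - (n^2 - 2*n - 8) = -6*n^2 - 13*n + 98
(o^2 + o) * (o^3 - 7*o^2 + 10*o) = o^5 - 6*o^4 + 3*o^3 + 10*o^2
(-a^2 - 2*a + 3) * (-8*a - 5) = 8*a^3 + 21*a^2 - 14*a - 15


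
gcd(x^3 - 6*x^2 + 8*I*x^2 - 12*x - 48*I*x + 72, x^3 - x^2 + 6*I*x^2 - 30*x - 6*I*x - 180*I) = x^2 + x*(-6 + 6*I) - 36*I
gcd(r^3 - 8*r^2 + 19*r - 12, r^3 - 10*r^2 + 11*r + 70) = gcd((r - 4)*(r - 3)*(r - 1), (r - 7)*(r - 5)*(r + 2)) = 1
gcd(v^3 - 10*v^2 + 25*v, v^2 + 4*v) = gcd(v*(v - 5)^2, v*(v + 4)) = v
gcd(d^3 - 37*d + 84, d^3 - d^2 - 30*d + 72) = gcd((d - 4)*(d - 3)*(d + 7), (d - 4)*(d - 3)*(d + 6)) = d^2 - 7*d + 12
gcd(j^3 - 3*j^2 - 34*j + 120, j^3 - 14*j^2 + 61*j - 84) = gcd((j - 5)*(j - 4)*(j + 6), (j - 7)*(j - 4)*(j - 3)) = j - 4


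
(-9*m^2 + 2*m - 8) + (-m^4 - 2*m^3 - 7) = -m^4 - 2*m^3 - 9*m^2 + 2*m - 15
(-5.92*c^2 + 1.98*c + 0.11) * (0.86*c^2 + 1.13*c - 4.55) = -5.0912*c^4 - 4.9868*c^3 + 29.268*c^2 - 8.8847*c - 0.5005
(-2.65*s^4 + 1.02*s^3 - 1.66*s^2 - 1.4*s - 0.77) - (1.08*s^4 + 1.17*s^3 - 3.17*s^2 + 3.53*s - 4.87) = -3.73*s^4 - 0.15*s^3 + 1.51*s^2 - 4.93*s + 4.1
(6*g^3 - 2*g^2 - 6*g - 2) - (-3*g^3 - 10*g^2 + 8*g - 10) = 9*g^3 + 8*g^2 - 14*g + 8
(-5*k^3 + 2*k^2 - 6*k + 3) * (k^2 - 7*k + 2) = -5*k^5 + 37*k^4 - 30*k^3 + 49*k^2 - 33*k + 6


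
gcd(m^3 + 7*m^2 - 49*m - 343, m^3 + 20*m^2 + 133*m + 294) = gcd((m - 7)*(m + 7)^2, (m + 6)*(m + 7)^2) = m^2 + 14*m + 49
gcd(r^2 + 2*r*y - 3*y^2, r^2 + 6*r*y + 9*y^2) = r + 3*y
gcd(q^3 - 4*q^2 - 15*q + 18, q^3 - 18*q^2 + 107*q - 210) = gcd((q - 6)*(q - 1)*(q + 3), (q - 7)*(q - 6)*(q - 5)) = q - 6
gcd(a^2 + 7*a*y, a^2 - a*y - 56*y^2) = a + 7*y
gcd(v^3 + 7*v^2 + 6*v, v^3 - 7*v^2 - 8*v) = v^2 + v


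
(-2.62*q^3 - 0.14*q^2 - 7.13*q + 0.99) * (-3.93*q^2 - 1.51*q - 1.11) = 10.2966*q^5 + 4.5064*q^4 + 31.1405*q^3 + 7.031*q^2 + 6.4194*q - 1.0989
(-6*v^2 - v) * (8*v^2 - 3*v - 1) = -48*v^4 + 10*v^3 + 9*v^2 + v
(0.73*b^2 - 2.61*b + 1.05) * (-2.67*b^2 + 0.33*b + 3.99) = -1.9491*b^4 + 7.2096*b^3 - 0.7521*b^2 - 10.0674*b + 4.1895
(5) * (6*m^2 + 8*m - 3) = 30*m^2 + 40*m - 15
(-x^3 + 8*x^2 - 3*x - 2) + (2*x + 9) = -x^3 + 8*x^2 - x + 7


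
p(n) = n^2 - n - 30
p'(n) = 2*n - 1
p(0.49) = -30.25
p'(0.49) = -0.02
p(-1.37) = -26.75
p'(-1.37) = -3.74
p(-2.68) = -20.14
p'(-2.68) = -6.36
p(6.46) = 5.27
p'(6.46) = 11.92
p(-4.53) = -4.95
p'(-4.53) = -10.06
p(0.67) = -30.22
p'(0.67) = 0.34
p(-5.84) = 9.95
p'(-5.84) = -12.68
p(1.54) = -29.17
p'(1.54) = 2.08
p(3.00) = -24.00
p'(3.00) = 5.00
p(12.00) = 102.00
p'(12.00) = 23.00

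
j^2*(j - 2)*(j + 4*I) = j^4 - 2*j^3 + 4*I*j^3 - 8*I*j^2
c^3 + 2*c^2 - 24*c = c*(c - 4)*(c + 6)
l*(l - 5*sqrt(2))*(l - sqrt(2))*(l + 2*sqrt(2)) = l^4 - 4*sqrt(2)*l^3 - 14*l^2 + 20*sqrt(2)*l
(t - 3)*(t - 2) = t^2 - 5*t + 6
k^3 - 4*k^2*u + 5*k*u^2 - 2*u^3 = (k - 2*u)*(k - u)^2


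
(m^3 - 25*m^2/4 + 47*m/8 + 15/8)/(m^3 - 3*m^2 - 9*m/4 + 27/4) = (4*m^2 - 19*m - 5)/(2*(2*m^2 - 3*m - 9))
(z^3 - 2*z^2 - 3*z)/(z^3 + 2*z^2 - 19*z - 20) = z*(z - 3)/(z^2 + z - 20)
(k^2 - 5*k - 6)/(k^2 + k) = (k - 6)/k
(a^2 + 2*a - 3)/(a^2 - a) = (a + 3)/a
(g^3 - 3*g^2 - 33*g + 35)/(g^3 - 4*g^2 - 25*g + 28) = (g + 5)/(g + 4)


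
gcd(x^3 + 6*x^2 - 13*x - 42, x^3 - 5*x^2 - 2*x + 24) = x^2 - x - 6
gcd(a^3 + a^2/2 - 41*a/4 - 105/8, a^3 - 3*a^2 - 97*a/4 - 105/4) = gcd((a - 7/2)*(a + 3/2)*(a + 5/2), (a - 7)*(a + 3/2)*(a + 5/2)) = a^2 + 4*a + 15/4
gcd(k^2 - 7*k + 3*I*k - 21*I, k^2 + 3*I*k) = k + 3*I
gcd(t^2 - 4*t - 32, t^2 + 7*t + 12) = t + 4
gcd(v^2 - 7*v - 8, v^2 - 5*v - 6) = v + 1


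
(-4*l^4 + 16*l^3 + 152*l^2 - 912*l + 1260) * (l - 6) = -4*l^5 + 40*l^4 + 56*l^3 - 1824*l^2 + 6732*l - 7560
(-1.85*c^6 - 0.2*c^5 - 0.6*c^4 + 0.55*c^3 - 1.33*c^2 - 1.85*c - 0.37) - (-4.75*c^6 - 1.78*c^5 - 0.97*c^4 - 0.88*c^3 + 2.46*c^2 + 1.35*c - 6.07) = 2.9*c^6 + 1.58*c^5 + 0.37*c^4 + 1.43*c^3 - 3.79*c^2 - 3.2*c + 5.7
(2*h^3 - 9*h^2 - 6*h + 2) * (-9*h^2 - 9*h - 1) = -18*h^5 + 63*h^4 + 133*h^3 + 45*h^2 - 12*h - 2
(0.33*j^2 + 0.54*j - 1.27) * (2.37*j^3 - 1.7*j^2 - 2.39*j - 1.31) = 0.7821*j^5 + 0.7188*j^4 - 4.7166*j^3 + 0.4361*j^2 + 2.3279*j + 1.6637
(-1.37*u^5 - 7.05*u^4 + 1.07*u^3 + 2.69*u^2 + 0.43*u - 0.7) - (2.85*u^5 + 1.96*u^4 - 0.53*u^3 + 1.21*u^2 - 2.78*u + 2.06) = -4.22*u^5 - 9.01*u^4 + 1.6*u^3 + 1.48*u^2 + 3.21*u - 2.76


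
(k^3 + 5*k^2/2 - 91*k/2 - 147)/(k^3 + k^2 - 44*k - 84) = (k + 7/2)/(k + 2)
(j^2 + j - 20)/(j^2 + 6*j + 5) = (j - 4)/(j + 1)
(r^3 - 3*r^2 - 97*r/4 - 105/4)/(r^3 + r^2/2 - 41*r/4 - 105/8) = 2*(r - 7)/(2*r - 7)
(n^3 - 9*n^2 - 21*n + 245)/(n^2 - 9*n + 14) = (n^2 - 2*n - 35)/(n - 2)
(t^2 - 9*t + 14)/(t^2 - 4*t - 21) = (t - 2)/(t + 3)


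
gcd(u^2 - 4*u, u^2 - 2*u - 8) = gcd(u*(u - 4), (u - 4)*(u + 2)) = u - 4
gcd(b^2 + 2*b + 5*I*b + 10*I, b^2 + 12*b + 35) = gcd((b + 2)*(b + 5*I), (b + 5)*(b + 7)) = 1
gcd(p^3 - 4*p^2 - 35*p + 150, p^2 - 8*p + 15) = p - 5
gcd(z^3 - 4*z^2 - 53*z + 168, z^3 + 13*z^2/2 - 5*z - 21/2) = z + 7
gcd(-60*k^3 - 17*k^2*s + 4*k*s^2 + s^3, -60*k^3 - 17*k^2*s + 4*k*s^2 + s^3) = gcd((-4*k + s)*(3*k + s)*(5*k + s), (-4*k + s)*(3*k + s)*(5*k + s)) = -60*k^3 - 17*k^2*s + 4*k*s^2 + s^3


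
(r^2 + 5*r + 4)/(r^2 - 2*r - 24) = (r + 1)/(r - 6)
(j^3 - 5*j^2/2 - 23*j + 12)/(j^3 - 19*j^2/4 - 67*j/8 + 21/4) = 4*(j + 4)/(4*j + 7)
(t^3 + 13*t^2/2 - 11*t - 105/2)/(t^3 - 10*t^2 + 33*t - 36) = (2*t^2 + 19*t + 35)/(2*(t^2 - 7*t + 12))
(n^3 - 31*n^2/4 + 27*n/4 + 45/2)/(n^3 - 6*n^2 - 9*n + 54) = (n + 5/4)/(n + 3)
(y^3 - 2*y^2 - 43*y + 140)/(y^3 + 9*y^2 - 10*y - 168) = (y - 5)/(y + 6)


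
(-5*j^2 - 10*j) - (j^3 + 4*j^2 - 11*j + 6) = -j^3 - 9*j^2 + j - 6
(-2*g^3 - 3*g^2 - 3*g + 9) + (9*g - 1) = -2*g^3 - 3*g^2 + 6*g + 8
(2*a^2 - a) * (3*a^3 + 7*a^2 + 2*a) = 6*a^5 + 11*a^4 - 3*a^3 - 2*a^2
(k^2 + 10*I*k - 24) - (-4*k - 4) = k^2 + 4*k + 10*I*k - 20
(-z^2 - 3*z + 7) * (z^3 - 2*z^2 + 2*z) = -z^5 - z^4 + 11*z^3 - 20*z^2 + 14*z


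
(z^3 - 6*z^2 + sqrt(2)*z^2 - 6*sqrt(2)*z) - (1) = z^3 - 6*z^2 + sqrt(2)*z^2 - 6*sqrt(2)*z - 1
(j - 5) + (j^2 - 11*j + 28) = j^2 - 10*j + 23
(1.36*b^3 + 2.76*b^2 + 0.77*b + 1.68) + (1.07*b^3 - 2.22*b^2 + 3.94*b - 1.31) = 2.43*b^3 + 0.54*b^2 + 4.71*b + 0.37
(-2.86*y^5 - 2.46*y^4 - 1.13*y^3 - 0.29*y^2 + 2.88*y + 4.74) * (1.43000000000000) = -4.0898*y^5 - 3.5178*y^4 - 1.6159*y^3 - 0.4147*y^2 + 4.1184*y + 6.7782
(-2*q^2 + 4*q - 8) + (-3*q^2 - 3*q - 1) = -5*q^2 + q - 9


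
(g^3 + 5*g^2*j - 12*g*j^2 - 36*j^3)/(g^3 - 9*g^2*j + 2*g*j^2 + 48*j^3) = (g + 6*j)/(g - 8*j)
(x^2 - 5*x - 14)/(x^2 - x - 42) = (x + 2)/(x + 6)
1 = 1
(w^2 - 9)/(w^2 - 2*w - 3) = (w + 3)/(w + 1)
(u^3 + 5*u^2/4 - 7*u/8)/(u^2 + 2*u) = (8*u^2 + 10*u - 7)/(8*(u + 2))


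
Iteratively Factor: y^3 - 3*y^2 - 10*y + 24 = (y - 2)*(y^2 - y - 12) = (y - 2)*(y + 3)*(y - 4)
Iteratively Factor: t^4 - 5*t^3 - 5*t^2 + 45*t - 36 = (t - 3)*(t^3 - 2*t^2 - 11*t + 12) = (t - 4)*(t - 3)*(t^2 + 2*t - 3) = (t - 4)*(t - 3)*(t - 1)*(t + 3)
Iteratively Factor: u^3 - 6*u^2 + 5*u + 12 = (u - 3)*(u^2 - 3*u - 4) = (u - 4)*(u - 3)*(u + 1)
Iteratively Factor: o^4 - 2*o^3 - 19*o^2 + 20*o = (o - 1)*(o^3 - o^2 - 20*o) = (o - 5)*(o - 1)*(o^2 + 4*o) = o*(o - 5)*(o - 1)*(o + 4)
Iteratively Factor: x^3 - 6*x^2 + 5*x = (x - 5)*(x^2 - x) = (x - 5)*(x - 1)*(x)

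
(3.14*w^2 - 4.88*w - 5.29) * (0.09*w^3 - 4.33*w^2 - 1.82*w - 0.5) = 0.2826*w^5 - 14.0354*w^4 + 14.9395*w^3 + 30.2173*w^2 + 12.0678*w + 2.645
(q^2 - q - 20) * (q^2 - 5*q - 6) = q^4 - 6*q^3 - 21*q^2 + 106*q + 120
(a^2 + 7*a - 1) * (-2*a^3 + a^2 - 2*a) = -2*a^5 - 13*a^4 + 7*a^3 - 15*a^2 + 2*a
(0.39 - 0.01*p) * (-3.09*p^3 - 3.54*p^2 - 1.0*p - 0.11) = 0.0309*p^4 - 1.1697*p^3 - 1.3706*p^2 - 0.3889*p - 0.0429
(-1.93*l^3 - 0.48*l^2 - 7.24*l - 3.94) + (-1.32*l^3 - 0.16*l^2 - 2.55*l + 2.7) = -3.25*l^3 - 0.64*l^2 - 9.79*l - 1.24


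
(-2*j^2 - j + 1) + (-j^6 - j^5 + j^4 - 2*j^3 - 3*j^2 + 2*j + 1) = -j^6 - j^5 + j^4 - 2*j^3 - 5*j^2 + j + 2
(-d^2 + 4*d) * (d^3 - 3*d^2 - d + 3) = -d^5 + 7*d^4 - 11*d^3 - 7*d^2 + 12*d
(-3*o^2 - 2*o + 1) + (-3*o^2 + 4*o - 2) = -6*o^2 + 2*o - 1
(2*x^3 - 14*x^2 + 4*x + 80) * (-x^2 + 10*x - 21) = -2*x^5 + 34*x^4 - 186*x^3 + 254*x^2 + 716*x - 1680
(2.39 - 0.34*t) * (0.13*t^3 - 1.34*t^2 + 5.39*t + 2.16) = -0.0442*t^4 + 0.7663*t^3 - 5.0352*t^2 + 12.1477*t + 5.1624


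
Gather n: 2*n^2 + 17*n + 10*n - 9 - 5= 2*n^2 + 27*n - 14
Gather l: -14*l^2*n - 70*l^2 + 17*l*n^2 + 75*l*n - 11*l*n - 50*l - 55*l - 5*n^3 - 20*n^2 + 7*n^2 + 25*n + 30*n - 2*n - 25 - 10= l^2*(-14*n - 70) + l*(17*n^2 + 64*n - 105) - 5*n^3 - 13*n^2 + 53*n - 35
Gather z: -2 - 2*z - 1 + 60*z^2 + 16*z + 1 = 60*z^2 + 14*z - 2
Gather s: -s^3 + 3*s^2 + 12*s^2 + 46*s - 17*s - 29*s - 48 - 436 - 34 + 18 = -s^3 + 15*s^2 - 500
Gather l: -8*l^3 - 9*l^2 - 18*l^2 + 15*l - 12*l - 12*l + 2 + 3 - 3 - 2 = -8*l^3 - 27*l^2 - 9*l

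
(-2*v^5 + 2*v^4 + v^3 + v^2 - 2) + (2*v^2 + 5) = -2*v^5 + 2*v^4 + v^3 + 3*v^2 + 3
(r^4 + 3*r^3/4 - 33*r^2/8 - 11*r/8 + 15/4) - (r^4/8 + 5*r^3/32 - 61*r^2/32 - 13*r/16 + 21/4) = 7*r^4/8 + 19*r^3/32 - 71*r^2/32 - 9*r/16 - 3/2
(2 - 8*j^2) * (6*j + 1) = -48*j^3 - 8*j^2 + 12*j + 2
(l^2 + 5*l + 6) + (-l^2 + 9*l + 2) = 14*l + 8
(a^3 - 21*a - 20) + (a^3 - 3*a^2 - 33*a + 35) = 2*a^3 - 3*a^2 - 54*a + 15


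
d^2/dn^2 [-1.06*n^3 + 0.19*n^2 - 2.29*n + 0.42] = 0.38 - 6.36*n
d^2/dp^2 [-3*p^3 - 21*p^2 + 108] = -18*p - 42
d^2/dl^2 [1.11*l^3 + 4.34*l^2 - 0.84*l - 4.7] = 6.66*l + 8.68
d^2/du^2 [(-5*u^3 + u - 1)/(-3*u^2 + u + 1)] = 2*(11*u^3 + 42*u^2 - 3*u + 5)/(27*u^6 - 27*u^5 - 18*u^4 + 17*u^3 + 6*u^2 - 3*u - 1)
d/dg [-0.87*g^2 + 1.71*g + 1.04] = 1.71 - 1.74*g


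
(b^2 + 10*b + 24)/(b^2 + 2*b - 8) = (b + 6)/(b - 2)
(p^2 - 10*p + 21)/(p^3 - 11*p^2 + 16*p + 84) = (p - 3)/(p^2 - 4*p - 12)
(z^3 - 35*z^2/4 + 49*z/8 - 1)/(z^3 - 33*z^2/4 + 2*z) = (z - 1/2)/z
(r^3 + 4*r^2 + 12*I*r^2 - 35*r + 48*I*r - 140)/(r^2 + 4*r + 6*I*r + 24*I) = (r^2 + 12*I*r - 35)/(r + 6*I)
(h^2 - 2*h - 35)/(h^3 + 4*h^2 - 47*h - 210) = 1/(h + 6)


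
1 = 1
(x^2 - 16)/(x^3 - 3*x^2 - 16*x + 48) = 1/(x - 3)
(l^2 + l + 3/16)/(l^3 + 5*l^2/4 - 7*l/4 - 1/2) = (l + 3/4)/(l^2 + l - 2)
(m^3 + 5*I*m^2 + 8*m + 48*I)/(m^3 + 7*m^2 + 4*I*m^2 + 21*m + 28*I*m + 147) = (m^2 + 8*I*m - 16)/(m^2 + 7*m*(1 + I) + 49*I)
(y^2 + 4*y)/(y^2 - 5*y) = (y + 4)/(y - 5)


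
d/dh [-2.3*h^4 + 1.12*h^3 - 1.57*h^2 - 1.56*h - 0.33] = -9.2*h^3 + 3.36*h^2 - 3.14*h - 1.56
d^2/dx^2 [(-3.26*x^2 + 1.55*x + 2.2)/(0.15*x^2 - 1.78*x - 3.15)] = (1.11022302462516e-16*x^4 - 1.67109*x^3 - 8.9451*x^2 + 0.869849999999989*x - 66.05644)/(0.003375*x^6 - 0.12015*x^5 + 1.213155*x^4 - 0.593452000000001*x^3 - 25.476255*x^2 - 52.98615*x - 31.255875)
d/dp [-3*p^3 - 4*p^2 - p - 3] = -9*p^2 - 8*p - 1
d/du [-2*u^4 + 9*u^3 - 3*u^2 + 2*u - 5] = -8*u^3 + 27*u^2 - 6*u + 2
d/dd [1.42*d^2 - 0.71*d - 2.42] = 2.84*d - 0.71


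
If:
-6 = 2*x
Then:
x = -3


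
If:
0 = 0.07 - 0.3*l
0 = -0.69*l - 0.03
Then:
No Solution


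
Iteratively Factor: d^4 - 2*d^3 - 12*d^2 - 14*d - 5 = (d + 1)*(d^3 - 3*d^2 - 9*d - 5) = (d + 1)^2*(d^2 - 4*d - 5) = (d - 5)*(d + 1)^2*(d + 1)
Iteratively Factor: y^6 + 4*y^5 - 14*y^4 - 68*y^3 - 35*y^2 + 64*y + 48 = (y + 1)*(y^5 + 3*y^4 - 17*y^3 - 51*y^2 + 16*y + 48) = (y - 4)*(y + 1)*(y^4 + 7*y^3 + 11*y^2 - 7*y - 12) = (y - 4)*(y + 1)^2*(y^3 + 6*y^2 + 5*y - 12) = (y - 4)*(y - 1)*(y + 1)^2*(y^2 + 7*y + 12) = (y - 4)*(y - 1)*(y + 1)^2*(y + 4)*(y + 3)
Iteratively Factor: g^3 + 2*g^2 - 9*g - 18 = (g + 2)*(g^2 - 9) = (g - 3)*(g + 2)*(g + 3)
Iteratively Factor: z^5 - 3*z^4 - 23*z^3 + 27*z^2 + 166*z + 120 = (z - 5)*(z^4 + 2*z^3 - 13*z^2 - 38*z - 24) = (z - 5)*(z - 4)*(z^3 + 6*z^2 + 11*z + 6) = (z - 5)*(z - 4)*(z + 2)*(z^2 + 4*z + 3) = (z - 5)*(z - 4)*(z + 1)*(z + 2)*(z + 3)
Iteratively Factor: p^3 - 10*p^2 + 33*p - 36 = (p - 3)*(p^2 - 7*p + 12) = (p - 4)*(p - 3)*(p - 3)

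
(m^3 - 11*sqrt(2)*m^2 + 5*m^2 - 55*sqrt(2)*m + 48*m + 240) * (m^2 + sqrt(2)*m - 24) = m^5 - 10*sqrt(2)*m^4 + 5*m^4 - 50*sqrt(2)*m^3 + 2*m^3 + 10*m^2 + 312*sqrt(2)*m^2 - 1152*m + 1560*sqrt(2)*m - 5760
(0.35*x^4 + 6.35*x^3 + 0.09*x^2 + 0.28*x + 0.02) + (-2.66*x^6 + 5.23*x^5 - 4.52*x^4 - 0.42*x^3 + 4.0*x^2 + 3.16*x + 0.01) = -2.66*x^6 + 5.23*x^5 - 4.17*x^4 + 5.93*x^3 + 4.09*x^2 + 3.44*x + 0.03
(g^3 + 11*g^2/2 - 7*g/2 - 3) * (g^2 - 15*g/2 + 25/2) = g^5 - 2*g^4 - 129*g^3/4 + 92*g^2 - 85*g/4 - 75/2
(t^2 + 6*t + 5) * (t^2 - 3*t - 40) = t^4 + 3*t^3 - 53*t^2 - 255*t - 200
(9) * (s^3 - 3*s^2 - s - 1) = 9*s^3 - 27*s^2 - 9*s - 9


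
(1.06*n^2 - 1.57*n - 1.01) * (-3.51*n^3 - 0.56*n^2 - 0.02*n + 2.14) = -3.7206*n^5 + 4.9171*n^4 + 4.4031*n^3 + 2.8654*n^2 - 3.3396*n - 2.1614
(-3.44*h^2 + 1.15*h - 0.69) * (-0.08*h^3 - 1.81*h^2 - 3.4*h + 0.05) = 0.2752*h^5 + 6.1344*h^4 + 9.6697*h^3 - 2.8331*h^2 + 2.4035*h - 0.0345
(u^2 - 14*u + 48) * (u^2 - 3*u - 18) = u^4 - 17*u^3 + 72*u^2 + 108*u - 864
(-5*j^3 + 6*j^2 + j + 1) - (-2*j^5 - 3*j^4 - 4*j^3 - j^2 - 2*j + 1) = 2*j^5 + 3*j^4 - j^3 + 7*j^2 + 3*j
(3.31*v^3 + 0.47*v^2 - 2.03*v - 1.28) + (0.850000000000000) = 3.31*v^3 + 0.47*v^2 - 2.03*v - 0.43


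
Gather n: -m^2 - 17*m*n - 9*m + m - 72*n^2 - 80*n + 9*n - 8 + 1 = -m^2 - 8*m - 72*n^2 + n*(-17*m - 71) - 7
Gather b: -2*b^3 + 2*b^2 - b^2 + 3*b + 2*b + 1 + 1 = -2*b^3 + b^2 + 5*b + 2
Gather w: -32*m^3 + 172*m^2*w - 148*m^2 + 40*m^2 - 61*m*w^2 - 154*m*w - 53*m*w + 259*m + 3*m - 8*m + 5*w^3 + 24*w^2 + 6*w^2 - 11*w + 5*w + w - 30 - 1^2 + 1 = -32*m^3 - 108*m^2 + 254*m + 5*w^3 + w^2*(30 - 61*m) + w*(172*m^2 - 207*m - 5) - 30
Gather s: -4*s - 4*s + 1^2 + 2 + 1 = 4 - 8*s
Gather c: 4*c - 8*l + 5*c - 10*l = 9*c - 18*l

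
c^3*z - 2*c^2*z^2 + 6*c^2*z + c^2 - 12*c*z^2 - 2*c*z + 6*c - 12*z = (c + 6)*(c - 2*z)*(c*z + 1)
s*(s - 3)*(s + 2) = s^3 - s^2 - 6*s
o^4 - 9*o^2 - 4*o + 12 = (o - 3)*(o - 1)*(o + 2)^2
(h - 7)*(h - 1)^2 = h^3 - 9*h^2 + 15*h - 7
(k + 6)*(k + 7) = k^2 + 13*k + 42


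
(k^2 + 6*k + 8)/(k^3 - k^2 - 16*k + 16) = (k + 2)/(k^2 - 5*k + 4)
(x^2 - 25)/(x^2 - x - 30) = (x - 5)/(x - 6)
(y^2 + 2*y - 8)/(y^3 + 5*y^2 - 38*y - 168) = (y - 2)/(y^2 + y - 42)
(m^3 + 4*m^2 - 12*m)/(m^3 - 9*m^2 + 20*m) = (m^2 + 4*m - 12)/(m^2 - 9*m + 20)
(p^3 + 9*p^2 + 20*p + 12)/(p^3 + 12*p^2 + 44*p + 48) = (p + 1)/(p + 4)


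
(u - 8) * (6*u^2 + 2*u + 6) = 6*u^3 - 46*u^2 - 10*u - 48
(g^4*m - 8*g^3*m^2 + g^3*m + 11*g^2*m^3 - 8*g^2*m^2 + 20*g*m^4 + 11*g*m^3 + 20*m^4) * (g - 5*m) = g^5*m - 13*g^4*m^2 + g^4*m + 51*g^3*m^3 - 13*g^3*m^2 - 35*g^2*m^4 + 51*g^2*m^3 - 100*g*m^5 - 35*g*m^4 - 100*m^5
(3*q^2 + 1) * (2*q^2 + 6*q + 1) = 6*q^4 + 18*q^3 + 5*q^2 + 6*q + 1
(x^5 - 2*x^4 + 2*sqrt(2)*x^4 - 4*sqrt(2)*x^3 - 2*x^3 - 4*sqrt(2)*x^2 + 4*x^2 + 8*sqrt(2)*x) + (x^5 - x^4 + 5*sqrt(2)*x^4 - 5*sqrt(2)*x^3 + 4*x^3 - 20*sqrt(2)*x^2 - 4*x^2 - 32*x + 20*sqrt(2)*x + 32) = 2*x^5 - 3*x^4 + 7*sqrt(2)*x^4 - 9*sqrt(2)*x^3 + 2*x^3 - 24*sqrt(2)*x^2 - 32*x + 28*sqrt(2)*x + 32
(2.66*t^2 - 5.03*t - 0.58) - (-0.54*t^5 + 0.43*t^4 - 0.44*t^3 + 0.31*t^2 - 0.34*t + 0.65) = 0.54*t^5 - 0.43*t^4 + 0.44*t^3 + 2.35*t^2 - 4.69*t - 1.23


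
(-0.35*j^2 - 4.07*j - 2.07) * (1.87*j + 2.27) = -0.6545*j^3 - 8.4054*j^2 - 13.1098*j - 4.6989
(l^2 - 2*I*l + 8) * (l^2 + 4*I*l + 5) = l^4 + 2*I*l^3 + 21*l^2 + 22*I*l + 40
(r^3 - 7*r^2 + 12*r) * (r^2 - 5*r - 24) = r^5 - 12*r^4 + 23*r^3 + 108*r^2 - 288*r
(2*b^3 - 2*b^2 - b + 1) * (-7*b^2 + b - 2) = -14*b^5 + 16*b^4 + b^3 - 4*b^2 + 3*b - 2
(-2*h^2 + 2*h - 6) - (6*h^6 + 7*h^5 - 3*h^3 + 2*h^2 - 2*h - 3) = -6*h^6 - 7*h^5 + 3*h^3 - 4*h^2 + 4*h - 3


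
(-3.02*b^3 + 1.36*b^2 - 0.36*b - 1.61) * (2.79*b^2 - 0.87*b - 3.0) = -8.4258*b^5 + 6.4218*b^4 + 6.8724*b^3 - 8.2587*b^2 + 2.4807*b + 4.83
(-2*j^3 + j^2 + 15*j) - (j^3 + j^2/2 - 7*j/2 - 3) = -3*j^3 + j^2/2 + 37*j/2 + 3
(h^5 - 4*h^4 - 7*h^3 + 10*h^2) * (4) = 4*h^5 - 16*h^4 - 28*h^3 + 40*h^2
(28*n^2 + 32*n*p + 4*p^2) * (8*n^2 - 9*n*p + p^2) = 224*n^4 + 4*n^3*p - 228*n^2*p^2 - 4*n*p^3 + 4*p^4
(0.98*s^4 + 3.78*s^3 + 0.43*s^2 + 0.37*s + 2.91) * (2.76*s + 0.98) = 2.7048*s^5 + 11.3932*s^4 + 4.8912*s^3 + 1.4426*s^2 + 8.3942*s + 2.8518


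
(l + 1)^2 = l^2 + 2*l + 1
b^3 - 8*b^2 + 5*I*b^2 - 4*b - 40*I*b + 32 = (b - 8)*(b + I)*(b + 4*I)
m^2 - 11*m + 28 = (m - 7)*(m - 4)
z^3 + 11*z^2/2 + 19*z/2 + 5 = (z + 1)*(z + 2)*(z + 5/2)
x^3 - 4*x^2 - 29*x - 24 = (x - 8)*(x + 1)*(x + 3)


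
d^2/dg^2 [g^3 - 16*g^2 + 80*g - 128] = 6*g - 32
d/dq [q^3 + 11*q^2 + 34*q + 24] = 3*q^2 + 22*q + 34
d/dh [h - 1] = 1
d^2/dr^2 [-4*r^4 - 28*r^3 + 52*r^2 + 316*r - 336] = -48*r^2 - 168*r + 104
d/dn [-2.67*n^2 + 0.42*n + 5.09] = 0.42 - 5.34*n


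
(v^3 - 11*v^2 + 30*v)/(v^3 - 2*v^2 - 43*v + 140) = v*(v - 6)/(v^2 + 3*v - 28)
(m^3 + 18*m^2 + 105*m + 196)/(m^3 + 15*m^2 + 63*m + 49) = (m + 4)/(m + 1)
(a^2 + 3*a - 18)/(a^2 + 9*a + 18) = (a - 3)/(a + 3)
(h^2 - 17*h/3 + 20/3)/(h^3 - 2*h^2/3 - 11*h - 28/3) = (3*h - 5)/(3*h^2 + 10*h + 7)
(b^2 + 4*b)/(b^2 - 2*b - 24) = b/(b - 6)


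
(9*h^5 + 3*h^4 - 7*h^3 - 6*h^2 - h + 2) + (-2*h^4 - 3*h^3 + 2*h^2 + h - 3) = 9*h^5 + h^4 - 10*h^3 - 4*h^2 - 1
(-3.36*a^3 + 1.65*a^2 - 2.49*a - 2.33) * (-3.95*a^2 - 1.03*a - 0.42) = 13.272*a^5 - 3.0567*a^4 + 9.5472*a^3 + 11.0752*a^2 + 3.4457*a + 0.9786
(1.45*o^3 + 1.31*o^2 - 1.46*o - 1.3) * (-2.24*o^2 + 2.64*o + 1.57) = -3.248*o^5 + 0.893599999999999*o^4 + 9.0053*o^3 + 1.1143*o^2 - 5.7242*o - 2.041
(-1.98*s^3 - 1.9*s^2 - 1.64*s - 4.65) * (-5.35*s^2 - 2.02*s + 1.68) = 10.593*s^5 + 14.1646*s^4 + 9.2856*s^3 + 24.9983*s^2 + 6.6378*s - 7.812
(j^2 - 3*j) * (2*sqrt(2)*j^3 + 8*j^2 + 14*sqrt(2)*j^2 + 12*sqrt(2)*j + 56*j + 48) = 2*sqrt(2)*j^5 + 8*j^4 + 8*sqrt(2)*j^4 - 30*sqrt(2)*j^3 + 32*j^3 - 120*j^2 - 36*sqrt(2)*j^2 - 144*j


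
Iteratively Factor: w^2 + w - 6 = (w + 3)*(w - 2)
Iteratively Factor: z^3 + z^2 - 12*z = (z - 3)*(z^2 + 4*z) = z*(z - 3)*(z + 4)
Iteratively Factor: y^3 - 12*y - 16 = (y - 4)*(y^2 + 4*y + 4) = (y - 4)*(y + 2)*(y + 2)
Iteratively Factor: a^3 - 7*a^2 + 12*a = (a - 3)*(a^2 - 4*a) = a*(a - 3)*(a - 4)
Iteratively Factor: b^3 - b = (b + 1)*(b^2 - b) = (b - 1)*(b + 1)*(b)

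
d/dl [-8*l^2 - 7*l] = -16*l - 7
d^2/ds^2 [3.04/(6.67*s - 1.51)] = 270.492512/(6.67*s - 1.51)^3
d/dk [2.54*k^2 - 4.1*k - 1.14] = 5.08*k - 4.1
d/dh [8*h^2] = 16*h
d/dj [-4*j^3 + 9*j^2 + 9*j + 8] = -12*j^2 + 18*j + 9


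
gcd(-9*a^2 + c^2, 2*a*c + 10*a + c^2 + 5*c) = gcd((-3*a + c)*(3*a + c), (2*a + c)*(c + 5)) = 1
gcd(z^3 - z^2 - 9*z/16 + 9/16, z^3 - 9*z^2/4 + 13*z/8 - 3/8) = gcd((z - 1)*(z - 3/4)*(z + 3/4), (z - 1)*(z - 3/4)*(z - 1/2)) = z^2 - 7*z/4 + 3/4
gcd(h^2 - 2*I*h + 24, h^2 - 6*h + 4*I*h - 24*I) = h + 4*I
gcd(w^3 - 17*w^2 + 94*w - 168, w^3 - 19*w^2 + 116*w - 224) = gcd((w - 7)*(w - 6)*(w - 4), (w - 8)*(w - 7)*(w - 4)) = w^2 - 11*w + 28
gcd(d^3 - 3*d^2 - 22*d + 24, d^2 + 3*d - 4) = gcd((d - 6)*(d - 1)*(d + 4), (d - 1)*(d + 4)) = d^2 + 3*d - 4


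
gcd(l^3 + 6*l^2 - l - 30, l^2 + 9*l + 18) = l + 3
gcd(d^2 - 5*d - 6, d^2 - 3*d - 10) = 1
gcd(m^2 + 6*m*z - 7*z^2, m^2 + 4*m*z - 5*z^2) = -m + z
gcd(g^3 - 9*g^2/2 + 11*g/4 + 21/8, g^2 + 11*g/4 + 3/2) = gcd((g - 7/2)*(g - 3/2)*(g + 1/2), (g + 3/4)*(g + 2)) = 1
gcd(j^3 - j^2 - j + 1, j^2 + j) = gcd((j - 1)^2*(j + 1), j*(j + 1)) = j + 1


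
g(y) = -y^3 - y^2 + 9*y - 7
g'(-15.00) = -636.00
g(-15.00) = 3008.00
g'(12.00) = -447.00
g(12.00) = -1771.00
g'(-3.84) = -27.56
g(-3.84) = 0.32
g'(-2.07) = 0.29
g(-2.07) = -21.05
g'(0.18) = 8.54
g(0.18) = -5.42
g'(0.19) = 8.51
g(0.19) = -5.33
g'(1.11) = 3.08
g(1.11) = 0.39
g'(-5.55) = -72.31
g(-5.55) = 83.20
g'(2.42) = -13.41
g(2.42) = -5.25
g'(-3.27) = -16.54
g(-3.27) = -12.16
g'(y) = -3*y^2 - 2*y + 9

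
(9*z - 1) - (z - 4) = 8*z + 3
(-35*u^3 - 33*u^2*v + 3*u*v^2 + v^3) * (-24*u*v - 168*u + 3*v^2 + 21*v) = 840*u^4*v + 5880*u^4 + 687*u^3*v^2 + 4809*u^3*v - 171*u^2*v^3 - 1197*u^2*v^2 - 15*u*v^4 - 105*u*v^3 + 3*v^5 + 21*v^4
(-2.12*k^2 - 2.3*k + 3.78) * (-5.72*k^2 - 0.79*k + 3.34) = 12.1264*k^4 + 14.8308*k^3 - 26.8854*k^2 - 10.6682*k + 12.6252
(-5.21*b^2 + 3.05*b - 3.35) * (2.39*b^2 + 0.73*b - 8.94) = -12.4519*b^4 + 3.4862*b^3 + 40.7974*b^2 - 29.7125*b + 29.949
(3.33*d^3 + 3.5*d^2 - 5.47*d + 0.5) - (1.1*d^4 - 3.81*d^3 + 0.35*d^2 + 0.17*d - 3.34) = -1.1*d^4 + 7.14*d^3 + 3.15*d^2 - 5.64*d + 3.84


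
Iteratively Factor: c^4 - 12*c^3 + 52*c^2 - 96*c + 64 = (c - 2)*(c^3 - 10*c^2 + 32*c - 32) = (c - 2)^2*(c^2 - 8*c + 16) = (c - 4)*(c - 2)^2*(c - 4)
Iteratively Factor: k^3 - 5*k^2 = (k - 5)*(k^2) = k*(k - 5)*(k)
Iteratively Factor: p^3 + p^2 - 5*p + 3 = (p - 1)*(p^2 + 2*p - 3) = (p - 1)*(p + 3)*(p - 1)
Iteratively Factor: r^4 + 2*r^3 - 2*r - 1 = (r + 1)*(r^3 + r^2 - r - 1) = (r + 1)^2*(r^2 - 1) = (r + 1)^3*(r - 1)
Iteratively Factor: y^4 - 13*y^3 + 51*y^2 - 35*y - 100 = (y - 4)*(y^3 - 9*y^2 + 15*y + 25) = (y - 5)*(y - 4)*(y^2 - 4*y - 5) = (y - 5)*(y - 4)*(y + 1)*(y - 5)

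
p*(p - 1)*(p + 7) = p^3 + 6*p^2 - 7*p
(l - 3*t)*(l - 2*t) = l^2 - 5*l*t + 6*t^2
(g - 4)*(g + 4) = g^2 - 16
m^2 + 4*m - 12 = (m - 2)*(m + 6)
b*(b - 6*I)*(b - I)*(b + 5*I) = b^4 - 2*I*b^3 + 29*b^2 - 30*I*b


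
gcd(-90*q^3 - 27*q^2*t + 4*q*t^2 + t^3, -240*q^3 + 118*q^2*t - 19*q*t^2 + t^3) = 5*q - t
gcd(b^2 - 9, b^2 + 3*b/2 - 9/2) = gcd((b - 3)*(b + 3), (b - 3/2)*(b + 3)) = b + 3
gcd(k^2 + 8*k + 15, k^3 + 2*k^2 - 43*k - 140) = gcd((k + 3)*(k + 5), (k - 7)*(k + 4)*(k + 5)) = k + 5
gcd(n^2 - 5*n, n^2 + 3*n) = n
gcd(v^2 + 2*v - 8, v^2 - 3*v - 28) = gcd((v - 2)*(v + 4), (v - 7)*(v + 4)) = v + 4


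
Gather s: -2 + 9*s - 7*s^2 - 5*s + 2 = -7*s^2 + 4*s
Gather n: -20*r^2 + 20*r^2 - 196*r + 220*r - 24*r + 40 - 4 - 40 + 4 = 0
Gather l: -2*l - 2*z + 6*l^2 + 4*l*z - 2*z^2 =6*l^2 + l*(4*z - 2) - 2*z^2 - 2*z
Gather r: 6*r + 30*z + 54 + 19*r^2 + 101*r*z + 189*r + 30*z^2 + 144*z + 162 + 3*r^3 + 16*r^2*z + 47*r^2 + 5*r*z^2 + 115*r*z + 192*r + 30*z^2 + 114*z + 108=3*r^3 + r^2*(16*z + 66) + r*(5*z^2 + 216*z + 387) + 60*z^2 + 288*z + 324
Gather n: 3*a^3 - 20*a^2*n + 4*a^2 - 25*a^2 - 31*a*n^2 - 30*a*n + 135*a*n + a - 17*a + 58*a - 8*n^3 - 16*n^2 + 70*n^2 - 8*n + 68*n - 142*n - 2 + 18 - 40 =3*a^3 - 21*a^2 + 42*a - 8*n^3 + n^2*(54 - 31*a) + n*(-20*a^2 + 105*a - 82) - 24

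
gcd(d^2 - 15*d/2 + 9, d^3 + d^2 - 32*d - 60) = d - 6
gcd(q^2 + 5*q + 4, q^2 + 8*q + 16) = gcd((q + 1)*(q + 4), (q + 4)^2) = q + 4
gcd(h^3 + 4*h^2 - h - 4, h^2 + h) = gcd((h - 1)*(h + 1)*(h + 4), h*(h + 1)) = h + 1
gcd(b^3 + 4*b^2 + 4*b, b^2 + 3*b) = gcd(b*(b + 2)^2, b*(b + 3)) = b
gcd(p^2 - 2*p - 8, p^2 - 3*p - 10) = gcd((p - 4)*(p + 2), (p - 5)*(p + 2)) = p + 2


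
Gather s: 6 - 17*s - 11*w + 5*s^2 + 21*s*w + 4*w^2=5*s^2 + s*(21*w - 17) + 4*w^2 - 11*w + 6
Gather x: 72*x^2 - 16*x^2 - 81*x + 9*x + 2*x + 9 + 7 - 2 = 56*x^2 - 70*x + 14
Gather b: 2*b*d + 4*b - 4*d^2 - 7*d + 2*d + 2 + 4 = b*(2*d + 4) - 4*d^2 - 5*d + 6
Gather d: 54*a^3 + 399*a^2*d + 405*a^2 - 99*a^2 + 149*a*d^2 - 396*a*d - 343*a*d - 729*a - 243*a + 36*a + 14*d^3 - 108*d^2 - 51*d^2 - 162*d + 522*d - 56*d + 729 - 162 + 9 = 54*a^3 + 306*a^2 - 936*a + 14*d^3 + d^2*(149*a - 159) + d*(399*a^2 - 739*a + 304) + 576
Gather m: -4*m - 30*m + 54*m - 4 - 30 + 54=20*m + 20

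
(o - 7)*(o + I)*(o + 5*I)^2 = o^4 - 7*o^3 + 11*I*o^3 - 35*o^2 - 77*I*o^2 + 245*o - 25*I*o + 175*I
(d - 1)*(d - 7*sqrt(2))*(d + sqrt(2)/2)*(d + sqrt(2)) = d^4 - 11*sqrt(2)*d^3/2 - d^3 - 20*d^2 + 11*sqrt(2)*d^2/2 - 7*sqrt(2)*d + 20*d + 7*sqrt(2)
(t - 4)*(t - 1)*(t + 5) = t^3 - 21*t + 20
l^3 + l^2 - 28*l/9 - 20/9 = (l - 5/3)*(l + 2/3)*(l + 2)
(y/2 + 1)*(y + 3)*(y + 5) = y^3/2 + 5*y^2 + 31*y/2 + 15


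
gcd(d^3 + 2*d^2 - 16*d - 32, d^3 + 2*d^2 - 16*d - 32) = d^3 + 2*d^2 - 16*d - 32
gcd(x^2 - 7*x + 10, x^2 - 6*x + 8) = x - 2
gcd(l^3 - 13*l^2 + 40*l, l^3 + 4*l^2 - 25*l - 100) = l - 5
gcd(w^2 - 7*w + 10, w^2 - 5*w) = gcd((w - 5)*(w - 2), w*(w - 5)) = w - 5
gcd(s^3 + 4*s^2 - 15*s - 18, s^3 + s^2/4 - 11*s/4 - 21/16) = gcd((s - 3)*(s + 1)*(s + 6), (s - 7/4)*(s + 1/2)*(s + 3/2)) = 1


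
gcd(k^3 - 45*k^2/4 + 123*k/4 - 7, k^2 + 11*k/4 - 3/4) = k - 1/4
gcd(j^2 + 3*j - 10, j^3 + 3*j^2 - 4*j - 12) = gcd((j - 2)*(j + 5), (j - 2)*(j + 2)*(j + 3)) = j - 2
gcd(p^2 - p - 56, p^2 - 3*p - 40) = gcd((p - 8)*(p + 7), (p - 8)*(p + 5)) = p - 8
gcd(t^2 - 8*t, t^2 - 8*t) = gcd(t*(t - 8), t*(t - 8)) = t^2 - 8*t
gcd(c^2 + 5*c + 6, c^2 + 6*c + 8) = c + 2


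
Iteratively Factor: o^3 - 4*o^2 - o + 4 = (o - 1)*(o^2 - 3*o - 4) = (o - 1)*(o + 1)*(o - 4)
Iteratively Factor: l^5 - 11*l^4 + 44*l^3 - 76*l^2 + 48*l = (l - 3)*(l^4 - 8*l^3 + 20*l^2 - 16*l) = (l - 3)*(l - 2)*(l^3 - 6*l^2 + 8*l) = l*(l - 3)*(l - 2)*(l^2 - 6*l + 8) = l*(l - 4)*(l - 3)*(l - 2)*(l - 2)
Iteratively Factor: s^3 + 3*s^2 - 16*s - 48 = (s + 4)*(s^2 - s - 12) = (s + 3)*(s + 4)*(s - 4)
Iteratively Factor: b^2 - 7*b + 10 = (b - 5)*(b - 2)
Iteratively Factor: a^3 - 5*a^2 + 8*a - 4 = (a - 1)*(a^2 - 4*a + 4) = (a - 2)*(a - 1)*(a - 2)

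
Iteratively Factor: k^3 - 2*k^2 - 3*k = (k + 1)*(k^2 - 3*k) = (k - 3)*(k + 1)*(k)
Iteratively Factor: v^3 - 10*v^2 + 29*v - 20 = (v - 4)*(v^2 - 6*v + 5) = (v - 5)*(v - 4)*(v - 1)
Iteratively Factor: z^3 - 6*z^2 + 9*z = (z - 3)*(z^2 - 3*z) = z*(z - 3)*(z - 3)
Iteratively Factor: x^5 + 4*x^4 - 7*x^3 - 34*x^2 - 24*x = (x + 4)*(x^4 - 7*x^2 - 6*x) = (x + 2)*(x + 4)*(x^3 - 2*x^2 - 3*x) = x*(x + 2)*(x + 4)*(x^2 - 2*x - 3) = x*(x + 1)*(x + 2)*(x + 4)*(x - 3)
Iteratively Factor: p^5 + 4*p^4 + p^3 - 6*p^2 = (p)*(p^4 + 4*p^3 + p^2 - 6*p) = p*(p + 2)*(p^3 + 2*p^2 - 3*p) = p*(p - 1)*(p + 2)*(p^2 + 3*p) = p^2*(p - 1)*(p + 2)*(p + 3)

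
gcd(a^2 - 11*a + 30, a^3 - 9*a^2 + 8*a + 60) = a^2 - 11*a + 30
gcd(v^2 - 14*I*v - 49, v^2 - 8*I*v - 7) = v - 7*I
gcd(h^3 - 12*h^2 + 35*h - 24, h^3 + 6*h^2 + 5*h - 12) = h - 1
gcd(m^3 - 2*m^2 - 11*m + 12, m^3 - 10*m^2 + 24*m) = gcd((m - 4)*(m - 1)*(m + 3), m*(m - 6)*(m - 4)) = m - 4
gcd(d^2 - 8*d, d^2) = d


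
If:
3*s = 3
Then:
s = 1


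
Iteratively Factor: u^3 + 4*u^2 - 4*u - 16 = (u + 4)*(u^2 - 4) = (u - 2)*(u + 4)*(u + 2)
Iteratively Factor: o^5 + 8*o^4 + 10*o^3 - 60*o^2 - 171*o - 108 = (o + 3)*(o^4 + 5*o^3 - 5*o^2 - 45*o - 36) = (o - 3)*(o + 3)*(o^3 + 8*o^2 + 19*o + 12) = (o - 3)*(o + 3)*(o + 4)*(o^2 + 4*o + 3) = (o - 3)*(o + 3)^2*(o + 4)*(o + 1)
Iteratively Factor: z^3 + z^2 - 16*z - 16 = (z + 1)*(z^2 - 16) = (z - 4)*(z + 1)*(z + 4)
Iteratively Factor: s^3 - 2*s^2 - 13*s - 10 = (s - 5)*(s^2 + 3*s + 2) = (s - 5)*(s + 1)*(s + 2)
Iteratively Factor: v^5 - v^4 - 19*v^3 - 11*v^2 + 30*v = (v - 1)*(v^4 - 19*v^2 - 30*v) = v*(v - 1)*(v^3 - 19*v - 30) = v*(v - 1)*(v + 3)*(v^2 - 3*v - 10) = v*(v - 1)*(v + 2)*(v + 3)*(v - 5)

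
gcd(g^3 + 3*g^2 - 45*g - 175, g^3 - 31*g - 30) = g + 5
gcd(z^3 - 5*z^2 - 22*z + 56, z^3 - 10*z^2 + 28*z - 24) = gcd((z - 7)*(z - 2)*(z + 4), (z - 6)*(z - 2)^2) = z - 2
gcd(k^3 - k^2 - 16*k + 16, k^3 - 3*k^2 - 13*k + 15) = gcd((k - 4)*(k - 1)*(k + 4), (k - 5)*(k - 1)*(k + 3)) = k - 1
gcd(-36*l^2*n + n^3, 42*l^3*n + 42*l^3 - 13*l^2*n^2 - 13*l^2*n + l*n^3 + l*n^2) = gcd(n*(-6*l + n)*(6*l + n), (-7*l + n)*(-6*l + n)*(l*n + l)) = 6*l - n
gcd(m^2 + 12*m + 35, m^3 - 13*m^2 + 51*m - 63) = 1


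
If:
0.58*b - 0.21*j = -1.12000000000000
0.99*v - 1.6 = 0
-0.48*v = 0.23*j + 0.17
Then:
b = -3.42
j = -4.11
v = 1.62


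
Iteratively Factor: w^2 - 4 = (w + 2)*(w - 2)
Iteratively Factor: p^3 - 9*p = (p + 3)*(p^2 - 3*p) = p*(p + 3)*(p - 3)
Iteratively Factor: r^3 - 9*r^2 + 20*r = (r - 4)*(r^2 - 5*r) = r*(r - 4)*(r - 5)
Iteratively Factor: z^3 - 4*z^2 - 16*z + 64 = (z - 4)*(z^2 - 16) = (z - 4)*(z + 4)*(z - 4)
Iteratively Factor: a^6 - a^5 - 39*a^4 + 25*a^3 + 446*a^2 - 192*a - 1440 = (a - 3)*(a^5 + 2*a^4 - 33*a^3 - 74*a^2 + 224*a + 480) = (a - 3)^2*(a^4 + 5*a^3 - 18*a^2 - 128*a - 160) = (a - 3)^2*(a + 4)*(a^3 + a^2 - 22*a - 40) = (a - 3)^2*(a + 4)^2*(a^2 - 3*a - 10) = (a - 3)^2*(a + 2)*(a + 4)^2*(a - 5)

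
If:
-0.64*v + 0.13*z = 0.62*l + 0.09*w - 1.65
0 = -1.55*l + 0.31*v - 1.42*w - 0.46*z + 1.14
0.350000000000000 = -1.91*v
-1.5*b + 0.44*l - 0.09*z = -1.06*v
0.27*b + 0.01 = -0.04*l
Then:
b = 0.29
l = -2.24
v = -0.18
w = 9.04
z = -18.01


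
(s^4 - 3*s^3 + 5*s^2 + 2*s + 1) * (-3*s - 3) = -3*s^5 + 6*s^4 - 6*s^3 - 21*s^2 - 9*s - 3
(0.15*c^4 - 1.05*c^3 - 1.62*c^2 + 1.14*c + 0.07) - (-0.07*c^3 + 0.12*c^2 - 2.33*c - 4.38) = 0.15*c^4 - 0.98*c^3 - 1.74*c^2 + 3.47*c + 4.45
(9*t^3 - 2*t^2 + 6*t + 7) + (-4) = 9*t^3 - 2*t^2 + 6*t + 3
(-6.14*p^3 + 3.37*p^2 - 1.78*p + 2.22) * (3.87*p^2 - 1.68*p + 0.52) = -23.7618*p^5 + 23.3571*p^4 - 15.743*p^3 + 13.3342*p^2 - 4.6552*p + 1.1544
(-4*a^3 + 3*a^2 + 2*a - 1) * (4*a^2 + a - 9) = -16*a^5 + 8*a^4 + 47*a^3 - 29*a^2 - 19*a + 9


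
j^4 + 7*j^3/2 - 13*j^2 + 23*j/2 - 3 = (j - 1)^2*(j - 1/2)*(j + 6)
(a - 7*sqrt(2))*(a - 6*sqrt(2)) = a^2 - 13*sqrt(2)*a + 84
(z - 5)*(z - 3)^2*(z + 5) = z^4 - 6*z^3 - 16*z^2 + 150*z - 225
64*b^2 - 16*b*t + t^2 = (-8*b + t)^2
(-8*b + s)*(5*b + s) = -40*b^2 - 3*b*s + s^2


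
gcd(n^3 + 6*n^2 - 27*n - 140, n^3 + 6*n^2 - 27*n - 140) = n^3 + 6*n^2 - 27*n - 140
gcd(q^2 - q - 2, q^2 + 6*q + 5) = q + 1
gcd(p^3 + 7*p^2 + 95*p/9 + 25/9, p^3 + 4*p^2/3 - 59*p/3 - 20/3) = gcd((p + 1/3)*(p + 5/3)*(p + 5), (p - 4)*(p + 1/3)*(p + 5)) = p^2 + 16*p/3 + 5/3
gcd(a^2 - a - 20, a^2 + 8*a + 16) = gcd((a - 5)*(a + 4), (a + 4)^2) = a + 4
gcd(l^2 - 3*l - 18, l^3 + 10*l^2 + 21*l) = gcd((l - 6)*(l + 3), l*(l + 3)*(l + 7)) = l + 3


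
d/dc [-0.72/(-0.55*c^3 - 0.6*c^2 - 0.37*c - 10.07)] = (-1.188*c^2 - 0.864*c - 0.2664)/(0.55*c^3 + 0.6*c^2 + 0.37*c + 10.07)^2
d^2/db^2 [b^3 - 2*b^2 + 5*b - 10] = 6*b - 4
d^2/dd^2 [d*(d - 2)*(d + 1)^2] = 12*d^2 - 6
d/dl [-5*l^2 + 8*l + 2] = 8 - 10*l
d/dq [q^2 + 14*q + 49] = 2*q + 14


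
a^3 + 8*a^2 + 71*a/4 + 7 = (a + 1/2)*(a + 7/2)*(a + 4)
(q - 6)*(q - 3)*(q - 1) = q^3 - 10*q^2 + 27*q - 18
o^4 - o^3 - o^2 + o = o*(o - 1)^2*(o + 1)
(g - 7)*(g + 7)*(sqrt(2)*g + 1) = sqrt(2)*g^3 + g^2 - 49*sqrt(2)*g - 49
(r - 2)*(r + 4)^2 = r^3 + 6*r^2 - 32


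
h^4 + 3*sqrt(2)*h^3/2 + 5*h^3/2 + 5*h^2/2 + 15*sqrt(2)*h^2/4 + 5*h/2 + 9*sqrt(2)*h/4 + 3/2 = (h + 3/2)*(h + sqrt(2))*(sqrt(2)*h/2 + 1/2)*(sqrt(2)*h + sqrt(2))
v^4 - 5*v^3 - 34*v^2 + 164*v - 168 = (v - 7)*(v - 2)^2*(v + 6)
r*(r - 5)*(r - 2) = r^3 - 7*r^2 + 10*r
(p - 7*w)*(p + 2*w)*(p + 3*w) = p^3 - 2*p^2*w - 29*p*w^2 - 42*w^3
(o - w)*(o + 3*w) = o^2 + 2*o*w - 3*w^2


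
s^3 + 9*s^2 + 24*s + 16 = (s + 1)*(s + 4)^2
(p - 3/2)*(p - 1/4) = p^2 - 7*p/4 + 3/8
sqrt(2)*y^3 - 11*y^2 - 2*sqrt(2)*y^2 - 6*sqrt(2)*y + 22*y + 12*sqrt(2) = (y - 2)*(y - 6*sqrt(2))*(sqrt(2)*y + 1)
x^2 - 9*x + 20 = (x - 5)*(x - 4)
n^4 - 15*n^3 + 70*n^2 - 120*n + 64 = (n - 8)*(n - 4)*(n - 2)*(n - 1)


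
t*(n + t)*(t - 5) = n*t^2 - 5*n*t + t^3 - 5*t^2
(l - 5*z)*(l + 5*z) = l^2 - 25*z^2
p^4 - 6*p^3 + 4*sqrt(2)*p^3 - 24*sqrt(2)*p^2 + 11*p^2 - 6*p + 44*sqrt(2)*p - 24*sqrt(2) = (p - 3)*(p - 2)*(p - 1)*(p + 4*sqrt(2))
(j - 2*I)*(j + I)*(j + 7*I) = j^3 + 6*I*j^2 + 9*j + 14*I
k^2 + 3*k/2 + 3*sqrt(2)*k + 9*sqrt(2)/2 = (k + 3/2)*(k + 3*sqrt(2))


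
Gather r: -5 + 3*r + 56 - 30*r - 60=-27*r - 9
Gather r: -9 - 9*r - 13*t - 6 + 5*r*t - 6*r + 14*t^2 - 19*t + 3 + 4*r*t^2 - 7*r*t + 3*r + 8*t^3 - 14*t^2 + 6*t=r*(4*t^2 - 2*t - 12) + 8*t^3 - 26*t - 12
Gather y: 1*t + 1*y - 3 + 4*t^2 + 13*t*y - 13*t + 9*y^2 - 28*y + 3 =4*t^2 - 12*t + 9*y^2 + y*(13*t - 27)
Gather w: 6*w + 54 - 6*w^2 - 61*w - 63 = -6*w^2 - 55*w - 9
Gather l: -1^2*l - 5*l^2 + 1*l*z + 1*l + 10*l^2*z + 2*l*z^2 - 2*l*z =l^2*(10*z - 5) + l*(2*z^2 - z)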